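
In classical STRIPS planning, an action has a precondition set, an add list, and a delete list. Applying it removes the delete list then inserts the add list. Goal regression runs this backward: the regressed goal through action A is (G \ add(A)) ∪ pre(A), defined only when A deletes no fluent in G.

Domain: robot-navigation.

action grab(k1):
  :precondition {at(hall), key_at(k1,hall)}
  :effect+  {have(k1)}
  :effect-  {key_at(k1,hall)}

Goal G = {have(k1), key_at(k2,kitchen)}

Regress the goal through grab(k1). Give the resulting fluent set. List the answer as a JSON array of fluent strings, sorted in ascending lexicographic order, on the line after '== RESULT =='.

Compute (G \ add) ∪ pre:
  G ∩ del = {}  (empty — regression defined)
  G \ add = {have(k1), key_at(k2,kitchen)} \ {have(k1)} = {key_at(k2,kitchen)}
  ∪ pre   = {key_at(k2,kitchen)} ∪ {at(hall), key_at(k1,hall)}
          = {at(hall), key_at(k1,hall), key_at(k2,kitchen)}

== RESULT ==
["at(hall)", "key_at(k1,hall)", "key_at(k2,kitchen)"]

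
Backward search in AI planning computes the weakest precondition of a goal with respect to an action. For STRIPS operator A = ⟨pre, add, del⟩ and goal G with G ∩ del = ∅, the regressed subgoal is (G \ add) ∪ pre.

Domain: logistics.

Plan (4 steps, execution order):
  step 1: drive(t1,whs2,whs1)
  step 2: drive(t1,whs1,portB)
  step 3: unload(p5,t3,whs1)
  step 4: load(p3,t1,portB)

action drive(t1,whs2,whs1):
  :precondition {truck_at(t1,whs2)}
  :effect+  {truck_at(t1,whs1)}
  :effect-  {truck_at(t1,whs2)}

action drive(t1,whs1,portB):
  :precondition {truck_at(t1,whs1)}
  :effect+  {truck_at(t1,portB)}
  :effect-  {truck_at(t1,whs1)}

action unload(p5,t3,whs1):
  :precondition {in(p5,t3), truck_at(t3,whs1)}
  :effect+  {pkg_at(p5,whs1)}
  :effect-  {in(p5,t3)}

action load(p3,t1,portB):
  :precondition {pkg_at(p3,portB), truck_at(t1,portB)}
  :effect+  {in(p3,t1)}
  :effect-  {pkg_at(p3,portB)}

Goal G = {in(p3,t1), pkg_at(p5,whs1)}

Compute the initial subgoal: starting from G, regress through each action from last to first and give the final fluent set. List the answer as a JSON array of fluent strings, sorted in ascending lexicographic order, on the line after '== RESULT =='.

Work backward from the goal:
  through step 4 (load(p3,t1,portB)): drop {in(p3,t1)}, keep {pkg_at(p5,whs1)}, require {pkg_at(p3,portB), truck_at(t1,portB)}
    → {pkg_at(p3,portB), pkg_at(p5,whs1), truck_at(t1,portB)}
  through step 3 (unload(p5,t3,whs1)): drop {pkg_at(p5,whs1)}, keep {pkg_at(p3,portB), truck_at(t1,portB)}, require {in(p5,t3), truck_at(t3,whs1)}
    → {in(p5,t3), pkg_at(p3,portB), truck_at(t1,portB), truck_at(t3,whs1)}
  through step 2 (drive(t1,whs1,portB)): drop {truck_at(t1,portB)}, keep {in(p5,t3), pkg_at(p3,portB), truck_at(t3,whs1)}, require {truck_at(t1,whs1)}
    → {in(p5,t3), pkg_at(p3,portB), truck_at(t1,whs1), truck_at(t3,whs1)}
  through step 1 (drive(t1,whs2,whs1)): drop {truck_at(t1,whs1)}, keep {in(p5,t3), pkg_at(p3,portB), truck_at(t3,whs1)}, require {truck_at(t1,whs2)}
    → {in(p5,t3), pkg_at(p3,portB), truck_at(t1,whs2), truck_at(t3,whs1)}

== RESULT ==
["in(p5,t3)", "pkg_at(p3,portB)", "truck_at(t1,whs2)", "truck_at(t3,whs1)"]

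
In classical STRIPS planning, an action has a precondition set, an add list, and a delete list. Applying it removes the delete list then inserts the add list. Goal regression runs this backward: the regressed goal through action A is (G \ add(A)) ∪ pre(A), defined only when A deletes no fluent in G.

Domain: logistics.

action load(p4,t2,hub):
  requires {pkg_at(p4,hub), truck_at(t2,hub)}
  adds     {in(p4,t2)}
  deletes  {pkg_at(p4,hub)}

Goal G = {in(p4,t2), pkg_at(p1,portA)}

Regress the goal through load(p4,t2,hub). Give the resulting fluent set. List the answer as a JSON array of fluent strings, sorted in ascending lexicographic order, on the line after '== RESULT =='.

Compute (G \ add) ∪ pre:
  G ∩ del = {}  (empty — regression defined)
  G \ add = {in(p4,t2), pkg_at(p1,portA)} \ {in(p4,t2)} = {pkg_at(p1,portA)}
  ∪ pre   = {pkg_at(p1,portA)} ∪ {pkg_at(p4,hub), truck_at(t2,hub)}
          = {pkg_at(p1,portA), pkg_at(p4,hub), truck_at(t2,hub)}

== RESULT ==
["pkg_at(p1,portA)", "pkg_at(p4,hub)", "truck_at(t2,hub)"]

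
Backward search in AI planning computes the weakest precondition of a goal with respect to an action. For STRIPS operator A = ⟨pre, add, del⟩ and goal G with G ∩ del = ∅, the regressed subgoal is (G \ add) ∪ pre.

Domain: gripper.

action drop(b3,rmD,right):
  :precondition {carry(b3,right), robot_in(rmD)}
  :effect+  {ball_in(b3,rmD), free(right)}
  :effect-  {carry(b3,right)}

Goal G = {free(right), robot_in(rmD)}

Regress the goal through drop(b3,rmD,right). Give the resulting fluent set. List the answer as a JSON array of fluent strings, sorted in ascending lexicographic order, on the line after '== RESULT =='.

Compute (G \ add) ∪ pre:
  G ∩ del = {}  (empty — regression defined)
  G \ add = {free(right), robot_in(rmD)} \ {ball_in(b3,rmD), free(right)} = {robot_in(rmD)}
  ∪ pre   = {robot_in(rmD)} ∪ {carry(b3,right), robot_in(rmD)}
          = {carry(b3,right), robot_in(rmD)}

== RESULT ==
["carry(b3,right)", "robot_in(rmD)"]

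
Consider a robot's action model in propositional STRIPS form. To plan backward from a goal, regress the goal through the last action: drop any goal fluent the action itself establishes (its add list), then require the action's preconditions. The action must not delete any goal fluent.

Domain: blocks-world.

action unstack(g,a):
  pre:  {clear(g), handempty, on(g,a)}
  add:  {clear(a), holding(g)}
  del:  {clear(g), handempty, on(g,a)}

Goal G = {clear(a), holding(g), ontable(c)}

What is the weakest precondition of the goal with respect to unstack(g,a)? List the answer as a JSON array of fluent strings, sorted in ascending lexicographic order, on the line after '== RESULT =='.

Regress:
  G ∩ del = {}  (empty — regression defined)
  G \ add = {clear(a), holding(g), ontable(c)} \ {clear(a), holding(g)} = {ontable(c)}
  ∪ pre   = {ontable(c)} ∪ {clear(g), handempty, on(g,a)}
          = {clear(g), handempty, on(g,a), ontable(c)}

== RESULT ==
["clear(g)", "handempty", "on(g,a)", "ontable(c)"]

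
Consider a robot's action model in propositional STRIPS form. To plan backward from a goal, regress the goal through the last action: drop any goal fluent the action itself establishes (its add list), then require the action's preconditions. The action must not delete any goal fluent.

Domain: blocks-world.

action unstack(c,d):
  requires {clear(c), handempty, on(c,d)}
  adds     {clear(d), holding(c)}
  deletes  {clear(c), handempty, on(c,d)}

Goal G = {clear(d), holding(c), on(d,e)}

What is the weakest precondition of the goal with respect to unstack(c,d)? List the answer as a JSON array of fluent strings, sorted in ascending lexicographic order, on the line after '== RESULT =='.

Regress:
  G ∩ del = {}  (empty — regression defined)
  G \ add = {clear(d), holding(c), on(d,e)} \ {clear(d), holding(c)} = {on(d,e)}
  ∪ pre   = {on(d,e)} ∪ {clear(c), handempty, on(c,d)}
          = {clear(c), handempty, on(c,d), on(d,e)}

== RESULT ==
["clear(c)", "handempty", "on(c,d)", "on(d,e)"]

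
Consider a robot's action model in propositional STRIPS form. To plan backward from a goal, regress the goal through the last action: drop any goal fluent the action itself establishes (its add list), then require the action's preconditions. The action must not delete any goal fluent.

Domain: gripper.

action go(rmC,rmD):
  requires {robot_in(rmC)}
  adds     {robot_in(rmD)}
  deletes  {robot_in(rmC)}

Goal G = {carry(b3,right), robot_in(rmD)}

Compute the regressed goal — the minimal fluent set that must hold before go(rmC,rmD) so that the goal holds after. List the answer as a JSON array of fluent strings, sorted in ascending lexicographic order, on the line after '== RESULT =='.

Compute (G \ add) ∪ pre:
  G ∩ del = {}  (empty — regression defined)
  G \ add = {carry(b3,right), robot_in(rmD)} \ {robot_in(rmD)} = {carry(b3,right)}
  ∪ pre   = {carry(b3,right)} ∪ {robot_in(rmC)}
          = {carry(b3,right), robot_in(rmC)}

== RESULT ==
["carry(b3,right)", "robot_in(rmC)"]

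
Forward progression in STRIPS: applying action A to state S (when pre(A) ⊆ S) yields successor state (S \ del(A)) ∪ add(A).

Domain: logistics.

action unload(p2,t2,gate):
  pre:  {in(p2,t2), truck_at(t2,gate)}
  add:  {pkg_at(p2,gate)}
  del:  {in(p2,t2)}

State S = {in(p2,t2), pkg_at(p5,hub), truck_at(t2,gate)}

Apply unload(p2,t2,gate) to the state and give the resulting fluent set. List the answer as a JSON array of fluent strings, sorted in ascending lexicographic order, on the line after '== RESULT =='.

Progress:
  pre ⊆ S: {in(p2,t2), truck_at(t2,gate)} ⊆ S  — applicable
  S \ del = {pkg_at(p5,hub), truck_at(t2,gate)}
  ∪ add   = {pkg_at(p2,gate), pkg_at(p5,hub), truck_at(t2,gate)}

== RESULT ==
["pkg_at(p2,gate)", "pkg_at(p5,hub)", "truck_at(t2,gate)"]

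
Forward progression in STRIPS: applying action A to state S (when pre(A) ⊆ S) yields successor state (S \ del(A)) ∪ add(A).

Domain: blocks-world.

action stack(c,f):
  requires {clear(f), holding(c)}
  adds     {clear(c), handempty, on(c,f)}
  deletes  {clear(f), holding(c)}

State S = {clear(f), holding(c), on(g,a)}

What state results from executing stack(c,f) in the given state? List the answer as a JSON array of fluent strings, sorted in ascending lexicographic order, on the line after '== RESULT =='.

Progress:
  pre ⊆ S: {clear(f), holding(c)} ⊆ S  — applicable
  S \ del = {on(g,a)}
  ∪ add   = {clear(c), handempty, on(c,f), on(g,a)}

== RESULT ==
["clear(c)", "handempty", "on(c,f)", "on(g,a)"]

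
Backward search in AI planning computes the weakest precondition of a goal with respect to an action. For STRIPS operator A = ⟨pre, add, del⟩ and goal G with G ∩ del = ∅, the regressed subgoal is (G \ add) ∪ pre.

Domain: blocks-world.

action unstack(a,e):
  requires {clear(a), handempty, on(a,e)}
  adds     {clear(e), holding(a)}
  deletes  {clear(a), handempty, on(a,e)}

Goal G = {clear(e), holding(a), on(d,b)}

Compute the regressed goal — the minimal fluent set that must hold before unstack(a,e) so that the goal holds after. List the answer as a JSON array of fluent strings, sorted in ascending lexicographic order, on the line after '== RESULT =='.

Regress:
  G ∩ del = {}  (empty — regression defined)
  G \ add = {clear(e), holding(a), on(d,b)} \ {clear(e), holding(a)} = {on(d,b)}
  ∪ pre   = {on(d,b)} ∪ {clear(a), handempty, on(a,e)}
          = {clear(a), handempty, on(a,e), on(d,b)}

== RESULT ==
["clear(a)", "handempty", "on(a,e)", "on(d,b)"]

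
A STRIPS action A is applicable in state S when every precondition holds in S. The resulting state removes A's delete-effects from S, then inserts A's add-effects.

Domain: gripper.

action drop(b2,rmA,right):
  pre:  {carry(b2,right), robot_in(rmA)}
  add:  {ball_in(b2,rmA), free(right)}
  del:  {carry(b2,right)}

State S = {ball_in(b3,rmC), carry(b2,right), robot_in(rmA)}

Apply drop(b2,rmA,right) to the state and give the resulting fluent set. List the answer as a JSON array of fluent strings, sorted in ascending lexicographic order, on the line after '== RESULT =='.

Progress:
  pre ⊆ S: {carry(b2,right), robot_in(rmA)} ⊆ S  — applicable
  S \ del = {ball_in(b3,rmC), robot_in(rmA)}
  ∪ add   = {ball_in(b2,rmA), ball_in(b3,rmC), free(right), robot_in(rmA)}

== RESULT ==
["ball_in(b2,rmA)", "ball_in(b3,rmC)", "free(right)", "robot_in(rmA)"]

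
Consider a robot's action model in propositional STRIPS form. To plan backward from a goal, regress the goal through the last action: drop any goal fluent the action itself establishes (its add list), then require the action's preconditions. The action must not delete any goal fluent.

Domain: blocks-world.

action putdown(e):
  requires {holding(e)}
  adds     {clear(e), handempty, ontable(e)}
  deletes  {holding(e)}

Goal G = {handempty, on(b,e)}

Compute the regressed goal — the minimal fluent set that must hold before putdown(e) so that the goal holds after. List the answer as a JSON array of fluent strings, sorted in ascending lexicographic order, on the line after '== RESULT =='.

Regress:
  G ∩ del = {}  (empty — regression defined)
  G \ add = {handempty, on(b,e)} \ {clear(e), handempty, ontable(e)} = {on(b,e)}
  ∪ pre   = {on(b,e)} ∪ {holding(e)}
          = {holding(e), on(b,e)}

== RESULT ==
["holding(e)", "on(b,e)"]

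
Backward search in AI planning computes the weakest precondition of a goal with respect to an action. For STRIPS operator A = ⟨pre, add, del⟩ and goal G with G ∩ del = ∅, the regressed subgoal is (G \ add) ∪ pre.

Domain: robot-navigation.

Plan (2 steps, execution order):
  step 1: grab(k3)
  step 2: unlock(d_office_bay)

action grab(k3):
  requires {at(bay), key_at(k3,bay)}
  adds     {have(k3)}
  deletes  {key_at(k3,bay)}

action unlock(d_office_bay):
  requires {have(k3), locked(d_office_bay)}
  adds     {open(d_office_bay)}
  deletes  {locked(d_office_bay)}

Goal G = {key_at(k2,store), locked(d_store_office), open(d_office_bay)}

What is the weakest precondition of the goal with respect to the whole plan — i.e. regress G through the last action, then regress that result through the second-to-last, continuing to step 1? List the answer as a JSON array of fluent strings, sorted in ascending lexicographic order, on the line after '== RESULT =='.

Work backward from the goal:
  through step 2 (unlock(d_office_bay)): drop {open(d_office_bay)}, keep {key_at(k2,store), locked(d_store_office)}, require {have(k3), locked(d_office_bay)}
    → {have(k3), key_at(k2,store), locked(d_office_bay), locked(d_store_office)}
  through step 1 (grab(k3)): drop {have(k3)}, keep {key_at(k2,store), locked(d_office_bay), locked(d_store_office)}, require {at(bay), key_at(k3,bay)}
    → {at(bay), key_at(k2,store), key_at(k3,bay), locked(d_office_bay), locked(d_store_office)}

== RESULT ==
["at(bay)", "key_at(k2,store)", "key_at(k3,bay)", "locked(d_office_bay)", "locked(d_store_office)"]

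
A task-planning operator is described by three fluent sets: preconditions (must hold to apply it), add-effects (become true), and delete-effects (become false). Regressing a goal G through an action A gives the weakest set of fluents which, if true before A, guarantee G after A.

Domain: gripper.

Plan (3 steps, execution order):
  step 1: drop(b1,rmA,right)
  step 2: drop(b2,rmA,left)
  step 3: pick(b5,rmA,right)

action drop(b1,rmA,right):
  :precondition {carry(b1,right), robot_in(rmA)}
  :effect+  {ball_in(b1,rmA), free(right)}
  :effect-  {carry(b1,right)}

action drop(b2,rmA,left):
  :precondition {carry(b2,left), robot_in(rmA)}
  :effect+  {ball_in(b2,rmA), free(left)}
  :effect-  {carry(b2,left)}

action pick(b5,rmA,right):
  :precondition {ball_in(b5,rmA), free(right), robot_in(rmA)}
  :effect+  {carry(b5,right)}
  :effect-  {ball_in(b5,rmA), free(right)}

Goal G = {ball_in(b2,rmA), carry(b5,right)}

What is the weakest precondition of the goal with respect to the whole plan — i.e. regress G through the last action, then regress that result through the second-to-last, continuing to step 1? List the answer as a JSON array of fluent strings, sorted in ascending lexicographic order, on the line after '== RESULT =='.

Regress step by step:
  through step 3 (pick(b5,rmA,right)): drop {carry(b5,right)}, keep {ball_in(b2,rmA)}, require {ball_in(b5,rmA), free(right), robot_in(rmA)}
    → {ball_in(b2,rmA), ball_in(b5,rmA), free(right), robot_in(rmA)}
  through step 2 (drop(b2,rmA,left)): drop {ball_in(b2,rmA)}, keep {ball_in(b5,rmA), free(right), robot_in(rmA)}, require {carry(b2,left), robot_in(rmA)}
    → {ball_in(b5,rmA), carry(b2,left), free(right), robot_in(rmA)}
  through step 1 (drop(b1,rmA,right)): drop {free(right)}, keep {ball_in(b5,rmA), carry(b2,left), robot_in(rmA)}, require {carry(b1,right), robot_in(rmA)}
    → {ball_in(b5,rmA), carry(b1,right), carry(b2,left), robot_in(rmA)}

== RESULT ==
["ball_in(b5,rmA)", "carry(b1,right)", "carry(b2,left)", "robot_in(rmA)"]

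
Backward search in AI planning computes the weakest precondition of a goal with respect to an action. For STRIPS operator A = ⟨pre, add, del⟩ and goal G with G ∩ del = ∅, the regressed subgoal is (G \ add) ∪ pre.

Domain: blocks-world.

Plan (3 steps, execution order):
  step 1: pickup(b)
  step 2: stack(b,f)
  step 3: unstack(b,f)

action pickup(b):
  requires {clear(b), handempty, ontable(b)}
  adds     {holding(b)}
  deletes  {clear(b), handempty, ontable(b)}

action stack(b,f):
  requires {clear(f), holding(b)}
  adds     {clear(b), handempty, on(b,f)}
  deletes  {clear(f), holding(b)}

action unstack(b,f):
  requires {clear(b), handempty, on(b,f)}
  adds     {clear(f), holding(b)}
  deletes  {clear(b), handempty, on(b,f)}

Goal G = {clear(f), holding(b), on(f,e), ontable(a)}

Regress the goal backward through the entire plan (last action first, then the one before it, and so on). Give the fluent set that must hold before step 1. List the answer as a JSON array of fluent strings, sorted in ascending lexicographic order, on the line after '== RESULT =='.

Work backward from the goal:
  through step 3 (unstack(b,f)): drop {clear(f), holding(b)}, keep {on(f,e), ontable(a)}, require {clear(b), handempty, on(b,f)}
    → {clear(b), handempty, on(b,f), on(f,e), ontable(a)}
  through step 2 (stack(b,f)): drop {clear(b), handempty, on(b,f)}, keep {on(f,e), ontable(a)}, require {clear(f), holding(b)}
    → {clear(f), holding(b), on(f,e), ontable(a)}
  through step 1 (pickup(b)): drop {holding(b)}, keep {clear(f), on(f,e), ontable(a)}, require {clear(b), handempty, ontable(b)}
    → {clear(b), clear(f), handempty, on(f,e), ontable(a), ontable(b)}

== RESULT ==
["clear(b)", "clear(f)", "handempty", "on(f,e)", "ontable(a)", "ontable(b)"]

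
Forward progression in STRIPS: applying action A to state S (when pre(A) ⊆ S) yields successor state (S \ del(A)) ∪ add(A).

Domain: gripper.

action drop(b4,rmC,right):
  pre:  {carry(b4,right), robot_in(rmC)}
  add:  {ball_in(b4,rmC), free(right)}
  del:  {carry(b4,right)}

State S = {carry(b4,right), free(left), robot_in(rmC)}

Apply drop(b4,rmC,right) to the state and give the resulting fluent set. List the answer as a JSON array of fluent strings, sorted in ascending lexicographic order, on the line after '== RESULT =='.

Compute (S \ del) ∪ add:
  pre ⊆ S: {carry(b4,right), robot_in(rmC)} ⊆ S  — applicable
  S \ del = {free(left), robot_in(rmC)}
  ∪ add   = {ball_in(b4,rmC), free(left), free(right), robot_in(rmC)}

== RESULT ==
["ball_in(b4,rmC)", "free(left)", "free(right)", "robot_in(rmC)"]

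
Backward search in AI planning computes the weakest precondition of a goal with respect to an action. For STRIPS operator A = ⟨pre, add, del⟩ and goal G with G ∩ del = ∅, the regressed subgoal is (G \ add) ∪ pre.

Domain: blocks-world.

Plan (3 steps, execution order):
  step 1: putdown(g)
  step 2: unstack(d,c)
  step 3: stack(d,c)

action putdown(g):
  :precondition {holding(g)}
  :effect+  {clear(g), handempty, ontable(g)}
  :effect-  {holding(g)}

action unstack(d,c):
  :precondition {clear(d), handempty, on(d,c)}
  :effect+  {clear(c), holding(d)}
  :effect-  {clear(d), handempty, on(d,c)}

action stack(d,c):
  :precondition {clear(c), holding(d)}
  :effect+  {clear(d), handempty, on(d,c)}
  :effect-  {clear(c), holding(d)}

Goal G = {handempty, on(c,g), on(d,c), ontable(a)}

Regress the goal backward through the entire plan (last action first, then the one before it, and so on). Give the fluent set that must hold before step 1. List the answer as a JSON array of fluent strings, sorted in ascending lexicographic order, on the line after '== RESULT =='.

Work backward from the goal:
  through step 3 (stack(d,c)): drop {handempty, on(d,c)}, keep {on(c,g), ontable(a)}, require {clear(c), holding(d)}
    → {clear(c), holding(d), on(c,g), ontable(a)}
  through step 2 (unstack(d,c)): drop {clear(c), holding(d)}, keep {on(c,g), ontable(a)}, require {clear(d), handempty, on(d,c)}
    → {clear(d), handempty, on(c,g), on(d,c), ontable(a)}
  through step 1 (putdown(g)): drop {handempty}, keep {clear(d), on(c,g), on(d,c), ontable(a)}, require {holding(g)}
    → {clear(d), holding(g), on(c,g), on(d,c), ontable(a)}

== RESULT ==
["clear(d)", "holding(g)", "on(c,g)", "on(d,c)", "ontable(a)"]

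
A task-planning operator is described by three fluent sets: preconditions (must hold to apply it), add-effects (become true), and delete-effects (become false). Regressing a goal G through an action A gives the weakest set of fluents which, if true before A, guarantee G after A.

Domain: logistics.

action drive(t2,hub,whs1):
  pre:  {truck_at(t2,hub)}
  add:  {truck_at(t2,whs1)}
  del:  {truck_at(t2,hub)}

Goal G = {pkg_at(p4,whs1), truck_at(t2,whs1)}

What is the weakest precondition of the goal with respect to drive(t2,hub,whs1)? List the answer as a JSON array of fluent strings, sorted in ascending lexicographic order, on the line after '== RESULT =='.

Compute (G \ add) ∪ pre:
  G ∩ del = {}  (empty — regression defined)
  G \ add = {pkg_at(p4,whs1), truck_at(t2,whs1)} \ {truck_at(t2,whs1)} = {pkg_at(p4,whs1)}
  ∪ pre   = {pkg_at(p4,whs1)} ∪ {truck_at(t2,hub)}
          = {pkg_at(p4,whs1), truck_at(t2,hub)}

== RESULT ==
["pkg_at(p4,whs1)", "truck_at(t2,hub)"]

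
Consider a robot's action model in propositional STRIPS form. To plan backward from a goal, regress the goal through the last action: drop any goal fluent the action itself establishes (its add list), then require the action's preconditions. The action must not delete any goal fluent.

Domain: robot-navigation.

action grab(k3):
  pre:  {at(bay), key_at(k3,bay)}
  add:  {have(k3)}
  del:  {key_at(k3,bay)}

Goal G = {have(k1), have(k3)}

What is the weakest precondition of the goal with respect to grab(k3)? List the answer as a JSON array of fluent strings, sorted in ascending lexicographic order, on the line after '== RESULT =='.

Compute (G \ add) ∪ pre:
  G ∩ del = {}  (empty — regression defined)
  G \ add = {have(k1), have(k3)} \ {have(k3)} = {have(k1)}
  ∪ pre   = {have(k1)} ∪ {at(bay), key_at(k3,bay)}
          = {at(bay), have(k1), key_at(k3,bay)}

== RESULT ==
["at(bay)", "have(k1)", "key_at(k3,bay)"]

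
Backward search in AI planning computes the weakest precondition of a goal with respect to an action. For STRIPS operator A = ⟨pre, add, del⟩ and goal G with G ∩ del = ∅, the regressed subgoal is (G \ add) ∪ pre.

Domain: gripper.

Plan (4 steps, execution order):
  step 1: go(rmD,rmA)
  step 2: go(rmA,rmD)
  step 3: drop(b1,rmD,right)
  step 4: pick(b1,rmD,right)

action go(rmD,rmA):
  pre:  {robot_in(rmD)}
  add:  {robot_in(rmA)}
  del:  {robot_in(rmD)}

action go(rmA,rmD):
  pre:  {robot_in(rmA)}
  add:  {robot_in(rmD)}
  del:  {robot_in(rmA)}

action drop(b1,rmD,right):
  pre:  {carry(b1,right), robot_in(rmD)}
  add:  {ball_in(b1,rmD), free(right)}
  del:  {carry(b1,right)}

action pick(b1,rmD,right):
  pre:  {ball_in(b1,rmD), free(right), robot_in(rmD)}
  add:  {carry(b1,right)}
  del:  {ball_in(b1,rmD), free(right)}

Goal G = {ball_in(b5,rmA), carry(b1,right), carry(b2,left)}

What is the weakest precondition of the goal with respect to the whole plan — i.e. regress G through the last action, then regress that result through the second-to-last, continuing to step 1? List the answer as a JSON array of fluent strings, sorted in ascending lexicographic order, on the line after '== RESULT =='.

Work backward from the goal:
  through step 4 (pick(b1,rmD,right)): drop {carry(b1,right)}, keep {ball_in(b5,rmA), carry(b2,left)}, require {ball_in(b1,rmD), free(right), robot_in(rmD)}
    → {ball_in(b1,rmD), ball_in(b5,rmA), carry(b2,left), free(right), robot_in(rmD)}
  through step 3 (drop(b1,rmD,right)): drop {ball_in(b1,rmD), free(right)}, keep {ball_in(b5,rmA), carry(b2,left), robot_in(rmD)}, require {carry(b1,right), robot_in(rmD)}
    → {ball_in(b5,rmA), carry(b1,right), carry(b2,left), robot_in(rmD)}
  through step 2 (go(rmA,rmD)): drop {robot_in(rmD)}, keep {ball_in(b5,rmA), carry(b1,right), carry(b2,left)}, require {robot_in(rmA)}
    → {ball_in(b5,rmA), carry(b1,right), carry(b2,left), robot_in(rmA)}
  through step 1 (go(rmD,rmA)): drop {robot_in(rmA)}, keep {ball_in(b5,rmA), carry(b1,right), carry(b2,left)}, require {robot_in(rmD)}
    → {ball_in(b5,rmA), carry(b1,right), carry(b2,left), robot_in(rmD)}

== RESULT ==
["ball_in(b5,rmA)", "carry(b1,right)", "carry(b2,left)", "robot_in(rmD)"]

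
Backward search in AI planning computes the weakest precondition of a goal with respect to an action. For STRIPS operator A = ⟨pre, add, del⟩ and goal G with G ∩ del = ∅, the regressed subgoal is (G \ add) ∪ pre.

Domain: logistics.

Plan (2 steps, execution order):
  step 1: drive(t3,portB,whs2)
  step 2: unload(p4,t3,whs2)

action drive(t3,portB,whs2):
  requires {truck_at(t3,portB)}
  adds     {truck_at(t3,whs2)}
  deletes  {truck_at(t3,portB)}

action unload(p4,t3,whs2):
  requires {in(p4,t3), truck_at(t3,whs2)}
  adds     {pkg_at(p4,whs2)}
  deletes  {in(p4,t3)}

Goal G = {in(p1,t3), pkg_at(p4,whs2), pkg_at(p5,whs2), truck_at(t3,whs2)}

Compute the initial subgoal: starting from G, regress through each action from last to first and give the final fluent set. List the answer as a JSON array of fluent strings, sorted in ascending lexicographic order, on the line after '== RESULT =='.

Regress step by step:
  through step 2 (unload(p4,t3,whs2)): drop {pkg_at(p4,whs2)}, keep {in(p1,t3), pkg_at(p5,whs2), truck_at(t3,whs2)}, require {in(p4,t3), truck_at(t3,whs2)}
    → {in(p1,t3), in(p4,t3), pkg_at(p5,whs2), truck_at(t3,whs2)}
  through step 1 (drive(t3,portB,whs2)): drop {truck_at(t3,whs2)}, keep {in(p1,t3), in(p4,t3), pkg_at(p5,whs2)}, require {truck_at(t3,portB)}
    → {in(p1,t3), in(p4,t3), pkg_at(p5,whs2), truck_at(t3,portB)}

== RESULT ==
["in(p1,t3)", "in(p4,t3)", "pkg_at(p5,whs2)", "truck_at(t3,portB)"]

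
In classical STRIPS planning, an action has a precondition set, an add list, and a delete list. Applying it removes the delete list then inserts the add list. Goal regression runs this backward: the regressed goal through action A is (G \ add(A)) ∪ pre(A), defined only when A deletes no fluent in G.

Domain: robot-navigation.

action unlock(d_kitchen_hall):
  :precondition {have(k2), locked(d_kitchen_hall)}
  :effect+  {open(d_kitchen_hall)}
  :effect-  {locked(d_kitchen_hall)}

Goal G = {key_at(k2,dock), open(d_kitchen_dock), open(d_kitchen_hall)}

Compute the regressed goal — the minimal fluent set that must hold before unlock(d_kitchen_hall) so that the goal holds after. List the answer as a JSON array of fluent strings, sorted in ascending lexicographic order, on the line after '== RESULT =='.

Regress:
  G ∩ del = {}  (empty — regression defined)
  G \ add = {key_at(k2,dock), open(d_kitchen_dock), open(d_kitchen_hall)} \ {open(d_kitchen_hall)} = {key_at(k2,dock), open(d_kitchen_dock)}
  ∪ pre   = {key_at(k2,dock), open(d_kitchen_dock)} ∪ {have(k2), locked(d_kitchen_hall)}
          = {have(k2), key_at(k2,dock), locked(d_kitchen_hall), open(d_kitchen_dock)}

== RESULT ==
["have(k2)", "key_at(k2,dock)", "locked(d_kitchen_hall)", "open(d_kitchen_dock)"]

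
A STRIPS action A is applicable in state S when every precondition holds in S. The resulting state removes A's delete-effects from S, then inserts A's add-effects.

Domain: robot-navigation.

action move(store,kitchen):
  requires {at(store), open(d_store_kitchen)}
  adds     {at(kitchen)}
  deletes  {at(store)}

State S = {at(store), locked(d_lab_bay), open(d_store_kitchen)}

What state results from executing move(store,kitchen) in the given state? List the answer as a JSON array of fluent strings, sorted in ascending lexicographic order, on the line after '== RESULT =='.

Progress:
  pre ⊆ S: {at(store), open(d_store_kitchen)} ⊆ S  — applicable
  S \ del = {locked(d_lab_bay), open(d_store_kitchen)}
  ∪ add   = {at(kitchen), locked(d_lab_bay), open(d_store_kitchen)}

== RESULT ==
["at(kitchen)", "locked(d_lab_bay)", "open(d_store_kitchen)"]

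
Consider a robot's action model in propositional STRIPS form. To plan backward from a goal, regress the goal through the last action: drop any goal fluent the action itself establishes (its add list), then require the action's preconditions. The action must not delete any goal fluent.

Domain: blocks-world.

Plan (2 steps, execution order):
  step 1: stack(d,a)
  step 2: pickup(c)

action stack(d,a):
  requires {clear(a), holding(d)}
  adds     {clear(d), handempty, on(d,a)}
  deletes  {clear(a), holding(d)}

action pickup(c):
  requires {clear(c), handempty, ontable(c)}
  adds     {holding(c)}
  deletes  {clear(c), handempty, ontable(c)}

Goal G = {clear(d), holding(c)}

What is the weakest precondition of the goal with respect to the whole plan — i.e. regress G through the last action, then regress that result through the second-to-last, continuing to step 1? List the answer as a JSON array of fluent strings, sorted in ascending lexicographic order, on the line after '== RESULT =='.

Regress step by step:
  through step 2 (pickup(c)): drop {holding(c)}, keep {clear(d)}, require {clear(c), handempty, ontable(c)}
    → {clear(c), clear(d), handempty, ontable(c)}
  through step 1 (stack(d,a)): drop {clear(d), handempty}, keep {clear(c), ontable(c)}, require {clear(a), holding(d)}
    → {clear(a), clear(c), holding(d), ontable(c)}

== RESULT ==
["clear(a)", "clear(c)", "holding(d)", "ontable(c)"]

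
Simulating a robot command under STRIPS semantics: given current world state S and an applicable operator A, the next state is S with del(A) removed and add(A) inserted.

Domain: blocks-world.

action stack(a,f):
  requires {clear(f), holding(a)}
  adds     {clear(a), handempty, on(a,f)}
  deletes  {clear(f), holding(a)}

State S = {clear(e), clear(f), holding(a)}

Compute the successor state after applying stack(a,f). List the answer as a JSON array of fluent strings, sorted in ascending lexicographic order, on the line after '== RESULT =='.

Progress:
  pre ⊆ S: {clear(f), holding(a)} ⊆ S  — applicable
  S \ del = {clear(e)}
  ∪ add   = {clear(a), clear(e), handempty, on(a,f)}

== RESULT ==
["clear(a)", "clear(e)", "handempty", "on(a,f)"]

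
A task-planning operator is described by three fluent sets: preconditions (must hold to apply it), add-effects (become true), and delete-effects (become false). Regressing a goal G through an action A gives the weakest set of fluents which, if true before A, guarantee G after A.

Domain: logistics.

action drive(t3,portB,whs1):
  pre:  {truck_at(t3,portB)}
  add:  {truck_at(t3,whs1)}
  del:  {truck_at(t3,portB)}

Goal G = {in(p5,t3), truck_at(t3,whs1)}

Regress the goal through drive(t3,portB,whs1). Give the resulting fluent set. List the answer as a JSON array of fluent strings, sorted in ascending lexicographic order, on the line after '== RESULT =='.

Compute (G \ add) ∪ pre:
  G ∩ del = {}  (empty — regression defined)
  G \ add = {in(p5,t3), truck_at(t3,whs1)} \ {truck_at(t3,whs1)} = {in(p5,t3)}
  ∪ pre   = {in(p5,t3)} ∪ {truck_at(t3,portB)}
          = {in(p5,t3), truck_at(t3,portB)}

== RESULT ==
["in(p5,t3)", "truck_at(t3,portB)"]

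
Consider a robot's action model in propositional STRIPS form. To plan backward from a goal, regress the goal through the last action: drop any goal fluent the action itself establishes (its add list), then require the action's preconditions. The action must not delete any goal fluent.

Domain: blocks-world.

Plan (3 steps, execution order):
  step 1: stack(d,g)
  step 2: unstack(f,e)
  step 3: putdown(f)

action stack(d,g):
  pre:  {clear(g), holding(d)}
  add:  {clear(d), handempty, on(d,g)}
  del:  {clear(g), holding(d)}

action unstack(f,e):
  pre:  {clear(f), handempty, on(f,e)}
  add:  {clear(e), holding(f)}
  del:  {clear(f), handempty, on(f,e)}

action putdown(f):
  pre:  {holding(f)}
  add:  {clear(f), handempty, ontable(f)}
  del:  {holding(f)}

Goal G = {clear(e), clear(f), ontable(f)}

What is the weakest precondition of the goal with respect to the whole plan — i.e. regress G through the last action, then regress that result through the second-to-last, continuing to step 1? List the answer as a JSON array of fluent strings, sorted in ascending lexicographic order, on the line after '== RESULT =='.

Regress step by step:
  through step 3 (putdown(f)): drop {clear(f), ontable(f)}, keep {clear(e)}, require {holding(f)}
    → {clear(e), holding(f)}
  through step 2 (unstack(f,e)): drop {clear(e), holding(f)}, keep {}, require {clear(f), handempty, on(f,e)}
    → {clear(f), handempty, on(f,e)}
  through step 1 (stack(d,g)): drop {handempty}, keep {clear(f), on(f,e)}, require {clear(g), holding(d)}
    → {clear(f), clear(g), holding(d), on(f,e)}

== RESULT ==
["clear(f)", "clear(g)", "holding(d)", "on(f,e)"]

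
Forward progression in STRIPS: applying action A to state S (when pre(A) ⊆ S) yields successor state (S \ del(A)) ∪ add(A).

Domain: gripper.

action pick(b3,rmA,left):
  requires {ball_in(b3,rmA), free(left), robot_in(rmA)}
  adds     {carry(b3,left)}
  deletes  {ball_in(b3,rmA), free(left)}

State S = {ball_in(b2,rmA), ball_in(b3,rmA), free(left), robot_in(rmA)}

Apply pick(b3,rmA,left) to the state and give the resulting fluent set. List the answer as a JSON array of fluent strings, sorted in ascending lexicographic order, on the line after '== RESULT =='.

Compute (S \ del) ∪ add:
  pre ⊆ S: {ball_in(b3,rmA), free(left), robot_in(rmA)} ⊆ S  — applicable
  S \ del = {ball_in(b2,rmA), robot_in(rmA)}
  ∪ add   = {ball_in(b2,rmA), carry(b3,left), robot_in(rmA)}

== RESULT ==
["ball_in(b2,rmA)", "carry(b3,left)", "robot_in(rmA)"]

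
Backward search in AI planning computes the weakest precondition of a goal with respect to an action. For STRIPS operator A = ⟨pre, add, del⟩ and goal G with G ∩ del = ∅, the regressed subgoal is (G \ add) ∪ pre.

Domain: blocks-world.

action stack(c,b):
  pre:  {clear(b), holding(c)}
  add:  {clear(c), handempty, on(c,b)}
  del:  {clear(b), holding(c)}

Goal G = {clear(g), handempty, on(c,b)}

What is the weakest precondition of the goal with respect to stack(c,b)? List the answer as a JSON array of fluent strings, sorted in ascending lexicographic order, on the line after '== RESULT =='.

Compute (G \ add) ∪ pre:
  G ∩ del = {}  (empty — regression defined)
  G \ add = {clear(g), handempty, on(c,b)} \ {clear(c), handempty, on(c,b)} = {clear(g)}
  ∪ pre   = {clear(g)} ∪ {clear(b), holding(c)}
          = {clear(b), clear(g), holding(c)}

== RESULT ==
["clear(b)", "clear(g)", "holding(c)"]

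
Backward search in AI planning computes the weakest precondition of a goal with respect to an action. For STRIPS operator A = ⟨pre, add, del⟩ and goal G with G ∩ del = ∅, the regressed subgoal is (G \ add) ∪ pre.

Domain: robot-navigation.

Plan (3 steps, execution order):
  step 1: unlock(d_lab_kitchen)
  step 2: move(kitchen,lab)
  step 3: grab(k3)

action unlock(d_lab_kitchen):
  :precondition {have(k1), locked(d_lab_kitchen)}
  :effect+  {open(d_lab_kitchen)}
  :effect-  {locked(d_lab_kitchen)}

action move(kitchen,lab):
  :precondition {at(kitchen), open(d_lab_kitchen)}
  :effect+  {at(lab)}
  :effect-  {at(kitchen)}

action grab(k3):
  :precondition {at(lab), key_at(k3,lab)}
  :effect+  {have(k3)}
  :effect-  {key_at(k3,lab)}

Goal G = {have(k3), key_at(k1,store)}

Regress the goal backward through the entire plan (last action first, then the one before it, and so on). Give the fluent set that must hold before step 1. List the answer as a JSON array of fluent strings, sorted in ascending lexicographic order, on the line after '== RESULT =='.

Regress step by step:
  through step 3 (grab(k3)): drop {have(k3)}, keep {key_at(k1,store)}, require {at(lab), key_at(k3,lab)}
    → {at(lab), key_at(k1,store), key_at(k3,lab)}
  through step 2 (move(kitchen,lab)): drop {at(lab)}, keep {key_at(k1,store), key_at(k3,lab)}, require {at(kitchen), open(d_lab_kitchen)}
    → {at(kitchen), key_at(k1,store), key_at(k3,lab), open(d_lab_kitchen)}
  through step 1 (unlock(d_lab_kitchen)): drop {open(d_lab_kitchen)}, keep {at(kitchen), key_at(k1,store), key_at(k3,lab)}, require {have(k1), locked(d_lab_kitchen)}
    → {at(kitchen), have(k1), key_at(k1,store), key_at(k3,lab), locked(d_lab_kitchen)}

== RESULT ==
["at(kitchen)", "have(k1)", "key_at(k1,store)", "key_at(k3,lab)", "locked(d_lab_kitchen)"]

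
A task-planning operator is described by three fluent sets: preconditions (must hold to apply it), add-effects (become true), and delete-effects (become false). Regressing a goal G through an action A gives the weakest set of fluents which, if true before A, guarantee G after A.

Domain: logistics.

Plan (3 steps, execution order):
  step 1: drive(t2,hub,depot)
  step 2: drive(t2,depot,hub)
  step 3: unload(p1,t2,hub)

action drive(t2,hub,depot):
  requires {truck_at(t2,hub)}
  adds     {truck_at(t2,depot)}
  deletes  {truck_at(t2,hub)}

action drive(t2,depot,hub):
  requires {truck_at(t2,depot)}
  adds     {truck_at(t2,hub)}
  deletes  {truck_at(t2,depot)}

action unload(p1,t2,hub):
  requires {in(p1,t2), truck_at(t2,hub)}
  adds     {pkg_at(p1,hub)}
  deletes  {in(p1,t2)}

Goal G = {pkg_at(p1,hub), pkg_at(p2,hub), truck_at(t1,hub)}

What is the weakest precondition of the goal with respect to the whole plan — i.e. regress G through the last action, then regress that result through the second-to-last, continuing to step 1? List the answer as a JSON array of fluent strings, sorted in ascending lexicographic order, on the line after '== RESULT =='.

Work backward from the goal:
  through step 3 (unload(p1,t2,hub)): drop {pkg_at(p1,hub)}, keep {pkg_at(p2,hub), truck_at(t1,hub)}, require {in(p1,t2), truck_at(t2,hub)}
    → {in(p1,t2), pkg_at(p2,hub), truck_at(t1,hub), truck_at(t2,hub)}
  through step 2 (drive(t2,depot,hub)): drop {truck_at(t2,hub)}, keep {in(p1,t2), pkg_at(p2,hub), truck_at(t1,hub)}, require {truck_at(t2,depot)}
    → {in(p1,t2), pkg_at(p2,hub), truck_at(t1,hub), truck_at(t2,depot)}
  through step 1 (drive(t2,hub,depot)): drop {truck_at(t2,depot)}, keep {in(p1,t2), pkg_at(p2,hub), truck_at(t1,hub)}, require {truck_at(t2,hub)}
    → {in(p1,t2), pkg_at(p2,hub), truck_at(t1,hub), truck_at(t2,hub)}

== RESULT ==
["in(p1,t2)", "pkg_at(p2,hub)", "truck_at(t1,hub)", "truck_at(t2,hub)"]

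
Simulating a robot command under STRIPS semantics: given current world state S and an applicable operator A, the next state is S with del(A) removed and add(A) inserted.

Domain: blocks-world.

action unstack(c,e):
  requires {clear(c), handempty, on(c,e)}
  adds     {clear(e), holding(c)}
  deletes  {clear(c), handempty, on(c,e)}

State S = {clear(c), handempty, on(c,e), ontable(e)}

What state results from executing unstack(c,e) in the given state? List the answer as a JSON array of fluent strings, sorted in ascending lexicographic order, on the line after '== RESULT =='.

Progress:
  pre ⊆ S: {clear(c), handempty, on(c,e)} ⊆ S  — applicable
  S \ del = {ontable(e)}
  ∪ add   = {clear(e), holding(c), ontable(e)}

== RESULT ==
["clear(e)", "holding(c)", "ontable(e)"]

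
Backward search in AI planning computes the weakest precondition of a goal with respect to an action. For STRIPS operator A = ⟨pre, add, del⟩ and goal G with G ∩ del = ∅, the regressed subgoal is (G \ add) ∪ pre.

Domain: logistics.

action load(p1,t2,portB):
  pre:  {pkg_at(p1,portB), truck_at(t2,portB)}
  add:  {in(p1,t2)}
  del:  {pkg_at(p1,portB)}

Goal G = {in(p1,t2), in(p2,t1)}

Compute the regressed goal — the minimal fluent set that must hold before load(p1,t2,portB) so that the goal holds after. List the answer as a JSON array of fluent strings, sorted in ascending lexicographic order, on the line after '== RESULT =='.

Compute (G \ add) ∪ pre:
  G ∩ del = {}  (empty — regression defined)
  G \ add = {in(p1,t2), in(p2,t1)} \ {in(p1,t2)} = {in(p2,t1)}
  ∪ pre   = {in(p2,t1)} ∪ {pkg_at(p1,portB), truck_at(t2,portB)}
          = {in(p2,t1), pkg_at(p1,portB), truck_at(t2,portB)}

== RESULT ==
["in(p2,t1)", "pkg_at(p1,portB)", "truck_at(t2,portB)"]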